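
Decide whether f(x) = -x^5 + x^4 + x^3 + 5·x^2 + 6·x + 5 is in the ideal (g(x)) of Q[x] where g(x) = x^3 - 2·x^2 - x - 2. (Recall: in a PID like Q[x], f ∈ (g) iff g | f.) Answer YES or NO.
In Q[x] the ideal (g) consists of all multiples of g, so f ∈ (g) iff g | f, i.e. iff the remainder of f on division by g is 0. Divide f by g (g is monic, so eliminate the leading term of the running remainder at each step):
  leading term -x^5: subtract (-x^2)·g(x) = -x^5 + 2·x^4 + x^3 + 2·x^2, leaving -x^4 + 3·x^2 + 6·x + 5
  leading term -x^4: subtract (-x)·g(x) = -x^4 + 2·x^3 + x^2 + 2·x, leaving -2·x^3 + 2·x^2 + 4·x + 5
  leading term -2·x^3: subtract (-2)·g(x) = -2·x^3 + 4·x^2 + 2·x + 4, leaving -2·x^2 + 2·x + 1
The remainder r(x) = -2·x^2 + 2·x + 1 ≠ 0 (and deg r < deg g), so g ∤ f, i.e. f ∉ (g).

Final answer: NO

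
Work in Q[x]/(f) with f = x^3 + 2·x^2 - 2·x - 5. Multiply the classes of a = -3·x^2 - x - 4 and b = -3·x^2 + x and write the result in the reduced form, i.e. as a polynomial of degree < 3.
First multiply in Q[x] without reducing: a · b = 9·x^4 + 11·x^2 - 4·x. Now divide by f(x) = x^3 + 2·x^2 - 2·x - 5, eliminating the leading term at each step:
  leading term 9·x^4: subtract (9·x)·f(x) = 9·x^4 + 18·x^3 - 18·x^2 - 45·x, leaving -18·x^3 + 29·x^2 + 41·x
  leading term -18·x^3: subtract (-18)·f(x) = -18·x^3 - 36·x^2 + 36·x + 90, leaving 65·x^2 + 5·x - 90
The degree is now < 3, so this is the remainder. Hence a · b ≡ 65·x^2 + 5·x - 90 in Q[x]/(f).

Final answer: a · b ≡ 65·x^2 + 5·x - 90 (mod f(x))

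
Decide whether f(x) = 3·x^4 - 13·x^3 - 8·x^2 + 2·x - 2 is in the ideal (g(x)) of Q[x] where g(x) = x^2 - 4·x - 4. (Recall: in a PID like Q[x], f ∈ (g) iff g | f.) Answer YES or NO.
In Q[x] the ideal (g) consists of all multiples of g, so f ∈ (g) iff g | f, i.e. iff the remainder of f on division by g is 0. Divide f by g (g is monic, so eliminate the leading term of the running remainder at each step):
  leading term 3·x^4: subtract (3·x^2)·g(x) = 3·x^4 - 12·x^3 - 12·x^2, leaving -x^3 + 4·x^2 + 2·x - 2
  leading term -x^3: subtract (-x)·g(x) = -x^3 + 4·x^2 + 4·x, leaving -2·x - 2
The remainder r(x) = -2·x - 2 ≠ 0 (and deg r < deg g), so g ∤ f, i.e. f ∉ (g).

Final answer: NO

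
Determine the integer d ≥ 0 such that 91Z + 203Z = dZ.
In the PID Z, (a, b) is generated by gcd(a, b). Compute gcd(203, 91) with the extended Euclidean algorithm, tracking rows (r, s, t) with s·203 + t·91 = r:
  row A: (203, 1, 0)   [1·203 + 0·91 = 203]
  row B: (91, 0, 1)   [0·203 + 1·91 = 91]
  203 = 2·91 + 21   → row C = row A − 2·row B = (21, 1, −2)   [check: 1·203 − 2·91 = 21]
  91 = 4·21 + 7   → row D = row B − 4·row C = (7, −4, 9)   [check: −4·203 + 9·91 = 7]
  21 = 3·7 + 0   → remainder 0, stop. gcd = 7 (last nonzero row D).
So gcd(91, 203) = 7, with Bézout identity −4·203 + 9·91 = 7. Containment (⊇): the Bézout identity exhibits 7 as an element of (91, 203), giving (7) ⊆ (91, 203). Containment (⊆): since 7 | 91 and 7 | 203 (91 = 7·13, 203 = 7·29), every Z-linear combination of 91 and 203 is divisible by 7, so (91, 203) ⊆ (7). Therefore (91, 203) = (7), d = 7.

Final answer: (91, 203) = (7); d = 7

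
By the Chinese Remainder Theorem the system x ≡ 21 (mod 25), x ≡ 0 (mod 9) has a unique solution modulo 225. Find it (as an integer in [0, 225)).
The moduli 25, 9 are pairwise coprime, so by the CRT there is a unique solution mod 25·9 = 225.
Solve by successive substitution. Start with x ≡ 21 (mod 25).
  Combine with x ≡ 0 (mod 9): write x = 21 + 25·t and require 21 + 25·t ≡ 0 (mod 9), i.e. 25·t ≡ 0 − 21 ≡ 6 (mod 9). Since 25^(−1) ≡ 4 (mod 9) (25 ≡ 7 (mod 9)), t ≡ 4·6 ≡ 6 (mod 9). So x ≡ 21 + 25·6 = 171 (mod 225).
Unique solution in [0, 225): x = 171.

Final answer: x ≡ 171 (mod 225); the representative in [0, 225) is 171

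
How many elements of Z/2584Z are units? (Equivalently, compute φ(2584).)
An element a ∈ Z/2584Z is a unit iff gcd(a, 2584) = 1, so the number of units is φ(2584). φ is multiplicative, with φ(p^e) = p^e − p^(e−1). Factorise 2584 = 2^3 · 17 · 19. Then
  φ(2584) = (2^3 − 2^2) · (17 − 1) · (19 − 1) = 4 · 16 · 18 = 1152.

Final answer: Z/2584Z has φ(2584) = 1152 units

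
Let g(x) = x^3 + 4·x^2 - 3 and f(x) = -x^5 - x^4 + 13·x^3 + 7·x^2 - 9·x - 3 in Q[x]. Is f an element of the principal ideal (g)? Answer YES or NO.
In Q[x] the ideal (g) consists of all multiples of g, so f ∈ (g) iff g | f, i.e. iff the remainder of f on division by g is 0. Divide f by g (g is monic, so eliminate the leading term of the running remainder at each step):
  leading term -x^5: subtract (-x^2)·g(x) = -x^5 - 4·x^4 + 3·x^2, leaving 3·x^4 + 13·x^3 + 4·x^2 - 9·x - 3
  leading term 3·x^4: subtract (3·x)·g(x) = 3·x^4 + 12·x^3 - 9·x, leaving x^3 + 4·x^2 - 3
  leading term x^3: subtract (1)·g(x) = x^3 + 4·x^2 - 3, leaving 0
The remainder is 0, so f(x) = g(x) · h(x) with h(x) = -x^2 + 3·x + 1. Hence g | f, i.e. f ∈ (g).

Final answer: YES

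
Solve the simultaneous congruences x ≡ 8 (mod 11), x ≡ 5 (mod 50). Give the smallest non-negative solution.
x ≡ 305 (mod 550); the representative in [0, 550) is 305

The moduli 11, 50 are pairwise coprime, so by the CRT there is a unique solution mod 11·50 = 550.
Solve by successive substitution. Start with x ≡ 8 (mod 11).
  Combine with x ≡ 5 (mod 50): write x = 8 + 11·t and require 8 + 11·t ≡ 5 (mod 50), i.e. 11·t ≡ 5 − 8 ≡ 47 (mod 50). Since 11^(−1) ≡ 41 (mod 50), t ≡ 41·47 ≡ 27 (mod 50). So x ≡ 8 + 11·27 = 305 (mod 550).
Unique solution in [0, 550): x = 305.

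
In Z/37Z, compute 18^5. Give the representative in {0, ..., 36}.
15

Use repeated squaring. Binary(5) = 101. Walk through the bits of the exponent 5 left-to-right: at each bit after the leading one, square the running value, then multiply by 18 if the bit is 1 (always reducing mod 37):
  bit 1 = 1 (leading): start with 18.
  bit 2 = 0: square 18^2 = 324 ≡ 28 (mod 37).
  bit 3 = 1: square 28^2 = 784 ≡ 7; bit is 1, so multiply 7·18 = 126 ≡ 15 (mod 37).
Final value: 18^5 ≡ 15 (mod 37).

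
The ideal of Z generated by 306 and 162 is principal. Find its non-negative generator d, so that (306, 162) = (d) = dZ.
(306, 162) = (18); d = 18

In the PID Z, (a, b) is generated by gcd(a, b). Compute gcd(306, 162) with the extended Euclidean algorithm, tracking rows (r, s, t) with s·306 + t·162 = r:
  row A: (306, 1, 0)   [1·306 + 0·162 = 306]
  row B: (162, 0, 1)   [0·306 + 1·162 = 162]
  306 = 1·162 + 144   → row C = row A − 1·row B = (144, 1, −1)   [check: 1·306 − 1·162 = 144]
  162 = 1·144 + 18   → row D = row B − 1·row C = (18, −1, 2)   [check: −1·306 + 2·162 = 18]
  144 = 8·18 + 0   → remainder 0, stop. gcd = 18 (last nonzero row D).
So gcd(306, 162) = 18, with Bézout identity −1·306 + 2·162 = 18. Containment (⊇): the Bézout identity exhibits 18 as an element of (306, 162), giving (18) ⊆ (306, 162). Containment (⊆): since 18 | 306 and 18 | 162 (306 = 18·17, 162 = 18·9), every Z-linear combination of 306 and 162 is divisible by 18, so (306, 162) ⊆ (18). Therefore (306, 162) = (18), d = 18.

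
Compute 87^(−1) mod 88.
Apply the extended Euclidean algorithm to (88, 87), tracking rows (r, s, t) with s·88 + t·87 = r. Each division r_prev = q·r_cur + r_new produces the new row as (previous row) − q·(current row):
  row A: (88, 1, 0)   [1·88 + 0·87 = 88]
  row B: (87, 0, 1)   [0·88 + 1·87 = 87]
  88 = 1·87 + 1   → row C = row A − 1·row B = (1, 1, −1)   [check: 1·88 − 1·87 = 1]
  87 = 87·1 + 0   → remainder 0, stop. gcd = 1 (last nonzero row C).
The gcd is 1, so 87 is invertible mod 88. The last nonzero row gives 1·88 − 1·87 = 1, so t = −1. So 87^(−1) ≡ −1 ≡ 87 (mod 88). Verify: 87 · 87 = 7569 ≡ 1 (mod 88). ✓

Final answer: 87^(−1) ≡ 87 (mod 88)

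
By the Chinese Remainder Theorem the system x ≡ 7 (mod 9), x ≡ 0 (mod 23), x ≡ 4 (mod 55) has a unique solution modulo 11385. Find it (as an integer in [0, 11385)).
x ≡ 3634 (mod 11385); the representative in [0, 11385) is 3634

The moduli 9, 23, 55 are pairwise coprime, so by the CRT there is a unique solution mod 9·23·55 = 11385.
Solve by successive substitution. Start with x ≡ 7 (mod 9).
  Combine with x ≡ 0 (mod 23): write x = 7 + 9·t and require 7 + 9·t ≡ 0 (mod 23), i.e. 9·t ≡ 0 − 7 ≡ 16 (mod 23). Since 9^(−1) ≡ 18 (mod 23), t ≡ 18·16 ≡ 12 (mod 23). So x ≡ 7 + 9·12 = 115 (mod 207).
  Combine with x ≡ 4 (mod 55): write x = 115 + 207·t and require 115 + 207·t ≡ 4 (mod 55), i.e. 207·t ≡ 4 − 115 ≡ 54 (mod 55). Since 207^(−1) ≡ 38 (mod 55) (207 ≡ 42 (mod 55)), t ≡ 38·54 ≡ 17 (mod 55). So x ≡ 115 + 207·17 = 3634 (mod 11385).
Unique solution in [0, 11385): x = 3634.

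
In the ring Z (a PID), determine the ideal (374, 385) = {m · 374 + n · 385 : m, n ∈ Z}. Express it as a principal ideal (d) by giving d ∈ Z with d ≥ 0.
(374, 385) = (11); d = 11

In the PID Z, (a, b) is generated by gcd(a, b). Compute gcd(385, 374) with the extended Euclidean algorithm, tracking rows (r, s, t) with s·385 + t·374 = r:
  row A: (385, 1, 0)   [1·385 + 0·374 = 385]
  row B: (374, 0, 1)   [0·385 + 1·374 = 374]
  385 = 1·374 + 11   → row C = row A − 1·row B = (11, 1, −1)   [check: 1·385 − 1·374 = 11]
  374 = 34·11 + 0   → remainder 0, stop. gcd = 11 (last nonzero row C).
So gcd(374, 385) = 11, with Bézout identity 1·385 − 1·374 = 11. Containment (⊇): the Bézout identity exhibits 11 as an element of (374, 385), giving (11) ⊆ (374, 385). Containment (⊆): since 11 | 374 and 11 | 385 (374 = 11·34, 385 = 11·35), every Z-linear combination of 374 and 385 is divisible by 11, so (374, 385) ⊆ (11). Therefore (374, 385) = (11), d = 11.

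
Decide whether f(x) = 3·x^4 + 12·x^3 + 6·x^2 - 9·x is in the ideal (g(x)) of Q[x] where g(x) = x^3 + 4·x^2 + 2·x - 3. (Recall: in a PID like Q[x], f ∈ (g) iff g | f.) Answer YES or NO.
YES

In Q[x] the ideal (g) consists of all multiples of g, so f ∈ (g) iff g | f, i.e. iff the remainder of f on division by g is 0. Divide f by g (g is monic, so eliminate the leading term of the running remainder at each step):
  leading term 3·x^4: subtract (3·x)·g(x) = 3·x^4 + 12·x^3 + 6·x^2 - 9·x, leaving 0
The remainder is 0, so f(x) = g(x) · h(x) with h(x) = 3·x. Hence g | f, i.e. f ∈ (g).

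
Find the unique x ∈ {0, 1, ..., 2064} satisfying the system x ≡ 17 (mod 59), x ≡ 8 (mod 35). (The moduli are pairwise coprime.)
The moduli 59, 35 are pairwise coprime, so by the CRT there is a unique solution mod 59·35 = 2065.
Solve by successive substitution. Start with x ≡ 17 (mod 59).
  Combine with x ≡ 8 (mod 35): write x = 17 + 59·t and require 17 + 59·t ≡ 8 (mod 35), i.e. 59·t ≡ 8 − 17 ≡ 26 (mod 35). Since 59^(−1) ≡ 19 (mod 35) (59 ≡ 24 (mod 35)), t ≡ 19·26 ≡ 4 (mod 35). So x ≡ 17 + 59·4 = 253 (mod 2065).
Unique solution in [0, 2065): x = 253.

Final answer: x ≡ 253 (mod 2065); the representative in [0, 2065) is 253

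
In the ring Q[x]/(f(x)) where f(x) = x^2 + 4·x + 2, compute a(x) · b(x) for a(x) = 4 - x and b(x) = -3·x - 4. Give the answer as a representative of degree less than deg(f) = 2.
First multiply in Q[x] without reducing: a · b = 3·x^2 - 8·x - 16. Now divide by f(x) = x^2 + 4·x + 2, eliminating the leading term at each step:
  leading term 3·x^2: subtract (3)·f(x) = 3·x^2 + 12·x + 6, leaving -20·x - 22
The degree is now < 2, so this is the remainder. Hence a · b ≡ -20·x - 22 in Q[x]/(f).

Final answer: a · b ≡ -20·x - 22 (mod f(x))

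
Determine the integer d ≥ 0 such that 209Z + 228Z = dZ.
(209, 228) = (19); d = 19

In the PID Z, (a, b) is generated by gcd(a, b). Compute gcd(228, 209) with the extended Euclidean algorithm, tracking rows (r, s, t) with s·228 + t·209 = r:
  row A: (228, 1, 0)   [1·228 + 0·209 = 228]
  row B: (209, 0, 1)   [0·228 + 1·209 = 209]
  228 = 1·209 + 19   → row C = row A − 1·row B = (19, 1, −1)   [check: 1·228 − 1·209 = 19]
  209 = 11·19 + 0   → remainder 0, stop. gcd = 19 (last nonzero row C).
So gcd(209, 228) = 19, with Bézout identity 1·228 − 1·209 = 19. Containment (⊇): the Bézout identity exhibits 19 as an element of (209, 228), giving (19) ⊆ (209, 228). Containment (⊆): since 19 | 209 and 19 | 228 (209 = 19·11, 228 = 19·12), every Z-linear combination of 209 and 228 is divisible by 19, so (209, 228) ⊆ (19). Therefore (209, 228) = (19), d = 19.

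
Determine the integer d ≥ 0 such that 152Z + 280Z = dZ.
In the PID Z, (a, b) is generated by gcd(a, b). Compute gcd(280, 152) with the extended Euclidean algorithm, tracking rows (r, s, t) with s·280 + t·152 = r:
  row A: (280, 1, 0)   [1·280 + 0·152 = 280]
  row B: (152, 0, 1)   [0·280 + 1·152 = 152]
  280 = 1·152 + 128   → row C = row A − 1·row B = (128, 1, −1)   [check: 1·280 − 1·152 = 128]
  152 = 1·128 + 24   → row D = row B − 1·row C = (24, −1, 2)   [check: −1·280 + 2·152 = 24]
  128 = 5·24 + 8   → row E = row C − 5·row D = (8, 6, −11)   [check: 6·280 − 11·152 = 8]
  24 = 3·8 + 0   → remainder 0, stop. gcd = 8 (last nonzero row E).
So gcd(152, 280) = 8, with Bézout identity 6·280 − 11·152 = 8. Containment (⊇): the Bézout identity exhibits 8 as an element of (152, 280), giving (8) ⊆ (152, 280). Containment (⊆): since 8 | 152 and 8 | 280 (152 = 8·19, 280 = 8·35), every Z-linear combination of 152 and 280 is divisible by 8, so (152, 280) ⊆ (8). Therefore (152, 280) = (8), d = 8.

Final answer: (152, 280) = (8); d = 8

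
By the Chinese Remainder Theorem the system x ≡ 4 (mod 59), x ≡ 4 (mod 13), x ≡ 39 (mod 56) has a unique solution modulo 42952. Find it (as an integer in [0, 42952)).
x ≡ 16111 (mod 42952); the representative in [0, 42952) is 16111

The moduli 59, 13, 56 are pairwise coprime, so by the CRT there is a unique solution mod 59·13·56 = 42952.
Solve by successive substitution. Start with x ≡ 4 (mod 59).
  Combine with x ≡ 4 (mod 13): write x = 4 + 59·t and require 4 + 59·t ≡ 4 (mod 13), i.e. 59·t ≡ 4 − 4 ≡ 0 (mod 13). Since 59^(−1) ≡ 2 (mod 13) (59 ≡ 7 (mod 13)), t ≡ 2·0 ≡ 0 (mod 13). So x ≡ 4 + 59·0 = 4 (mod 767).
  Combine with x ≡ 39 (mod 56): write x = 4 + 767·t and require 4 + 767·t ≡ 39 (mod 56), i.e. 767·t ≡ 39 − 4 ≡ 35 (mod 56). Since 767^(−1) ≡ 23 (mod 56) (767 ≡ 39 (mod 56)), t ≡ 23·35 ≡ 21 (mod 56). So x ≡ 4 + 767·21 = 16111 (mod 42952).
Unique solution in [0, 42952): x = 16111.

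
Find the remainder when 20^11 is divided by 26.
2

Use repeated squaring. Binary(11) = 1011. Walk through the bits of the exponent 11 left-to-right: at each bit after the leading one, square the running value, then multiply by 20 if the bit is 1 (always reducing mod 26):
  bit 1 = 1 (leading): start with 20.
  bit 2 = 0: square 20^2 = 400 ≡ 10 (mod 26).
  bit 3 = 1: square 10^2 = 100 ≡ 22; bit is 1, so multiply 22·20 = 440 ≡ 24 (mod 26).
  bit 4 = 1: square 24^2 = 576 ≡ 4; bit is 1, so multiply 4·20 = 80 ≡ 2 (mod 26).
Final value: 20^11 ≡ 2 (mod 26).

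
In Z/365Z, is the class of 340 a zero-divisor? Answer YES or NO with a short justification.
gcd(340, 365) = 5 > 1, so 340 is not a unit in Z/365Z. In Z/nZ every nonzero non-unit is a zero-divisor: explicitly, take b = 365/gcd = 73 ≠ 0 (mod 365); then 340·73 = 24820 = 68·365, i.e. 340·73 ≡ 0 (mod 365). So 340 is a zero-divisor.

Final answer: YES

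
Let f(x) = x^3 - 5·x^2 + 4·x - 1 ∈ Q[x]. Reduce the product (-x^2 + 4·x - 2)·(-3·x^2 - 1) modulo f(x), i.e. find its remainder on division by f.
a · b ≡ 10·x^2 - 13·x + 5 (mod f(x))

First multiply in Q[x] without reducing: a · b = 3·x^4 - 12·x^3 + 7·x^2 - 4·x + 2. Now divide by f(x) = x^3 - 5·x^2 + 4·x - 1, eliminating the leading term at each step:
  leading term 3·x^4: subtract (3·x)·f(x) = 3·x^4 - 15·x^3 + 12·x^2 - 3·x, leaving 3·x^3 - 5·x^2 - x + 2
  leading term 3·x^3: subtract (3)·f(x) = 3·x^3 - 15·x^2 + 12·x - 3, leaving 10·x^2 - 13·x + 5
The degree is now < 3, so this is the remainder. Hence a · b ≡ 10·x^2 - 13·x + 5 in Q[x]/(f).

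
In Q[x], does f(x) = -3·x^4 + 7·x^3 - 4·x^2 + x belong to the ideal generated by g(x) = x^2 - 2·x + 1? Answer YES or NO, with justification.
In Q[x] the ideal (g) consists of all multiples of g, so f ∈ (g) iff g | f, i.e. iff the remainder of f on division by g is 0. Divide f by g (g is monic, so eliminate the leading term of the running remainder at each step):
  leading term -3·x^4: subtract (-3·x^2)·g(x) = -3·x^4 + 6·x^3 - 3·x^2, leaving x^3 - x^2 + x
  leading term x^3: subtract (x)·g(x) = x^3 - 2·x^2 + x, leaving x^2
  leading term x^2: subtract (1)·g(x) = x^2 - 2·x + 1, leaving 2·x - 1
The remainder r(x) = 2·x - 1 ≠ 0 (and deg r < deg g), so g ∤ f, i.e. f ∉ (g).

Final answer: NO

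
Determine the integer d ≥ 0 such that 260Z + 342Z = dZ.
(260, 342) = (2); d = 2

In the PID Z, (a, b) is generated by gcd(a, b). Compute gcd(342, 260) with the extended Euclidean algorithm, tracking rows (r, s, t) with s·342 + t·260 = r:
  row A: (342, 1, 0)   [1·342 + 0·260 = 342]
  row B: (260, 0, 1)   [0·342 + 1·260 = 260]
  342 = 1·260 + 82   → row C = row A − 1·row B = (82, 1, −1)   [check: 1·342 − 1·260 = 82]
  260 = 3·82 + 14   → row D = row B − 3·row C = (14, −3, 4)   [check: −3·342 + 4·260 = 14]
  82 = 5·14 + 12   → row E = row C − 5·row D = (12, 16, −21)   [check: 16·342 − 21·260 = 12]
  14 = 1·12 + 2   → row F = row D − 1·row E = (2, −19, 25)   [check: −19·342 + 25·260 = 2]
  12 = 6·2 + 0   → remainder 0, stop. gcd = 2 (last nonzero row F).
So gcd(260, 342) = 2, with Bézout identity −19·342 + 25·260 = 2. Containment (⊇): the Bézout identity exhibits 2 as an element of (260, 342), giving (2) ⊆ (260, 342). Containment (⊆): since 2 | 260 and 2 | 342 (260 = 2·130, 342 = 2·171), every Z-linear combination of 260 and 342 is divisible by 2, so (260, 342) ⊆ (2). Therefore (260, 342) = (2), d = 2.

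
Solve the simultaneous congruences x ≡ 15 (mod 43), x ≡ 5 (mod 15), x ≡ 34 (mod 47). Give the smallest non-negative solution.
x ≡ 28610 (mod 30315); the representative in [0, 30315) is 28610

The moduli 43, 15, 47 are pairwise coprime, so by the CRT there is a unique solution mod 43·15·47 = 30315.
Solve by successive substitution. Start with x ≡ 15 (mod 43).
  Combine with x ≡ 5 (mod 15): write x = 15 + 43·t and require 15 + 43·t ≡ 5 (mod 15), i.e. 43·t ≡ 5 − 15 ≡ 5 (mod 15). Since 43^(−1) ≡ 7 (mod 15) (43 ≡ 13 (mod 15)), t ≡ 7·5 ≡ 5 (mod 15). So x ≡ 15 + 43·5 = 230 (mod 645).
  Combine with x ≡ 34 (mod 47): write x = 230 + 645·t and require 230 + 645·t ≡ 34 (mod 47), i.e. 645·t ≡ 34 − 230 ≡ 39 (mod 47). Since 645^(−1) ≡ 18 (mod 47) (645 ≡ 34 (mod 47)), t ≡ 18·39 ≡ 44 (mod 47). So x ≡ 230 + 645·44 = 28610 (mod 30315).
Unique solution in [0, 30315): x = 28610.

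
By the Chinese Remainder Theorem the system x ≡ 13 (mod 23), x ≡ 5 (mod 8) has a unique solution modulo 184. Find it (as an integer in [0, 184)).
The moduli 23, 8 are pairwise coprime, so by the CRT there is a unique solution mod 23·8 = 184.
Solve by successive substitution. Start with x ≡ 13 (mod 23).
  Combine with x ≡ 5 (mod 8): write x = 13 + 23·t and require 13 + 23·t ≡ 5 (mod 8), i.e. 23·t ≡ 5 − 13 ≡ 0 (mod 8). Since 23^(−1) ≡ 7 (mod 8) (23 ≡ 7 (mod 8)), t ≡ 7·0 ≡ 0 (mod 8). So x ≡ 13 + 23·0 = 13 (mod 184).
Unique solution in [0, 184): x = 13.

Final answer: x ≡ 13 (mod 184); the representative in [0, 184) is 13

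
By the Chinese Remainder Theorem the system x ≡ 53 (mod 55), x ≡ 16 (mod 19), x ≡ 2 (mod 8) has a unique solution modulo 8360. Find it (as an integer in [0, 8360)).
The moduli 55, 19, 8 are pairwise coprime, so by the CRT there is a unique solution mod 55·19·8 = 8360.
Solve by successive substitution. Start with x ≡ 53 (mod 55).
  Combine with x ≡ 16 (mod 19): write x = 53 + 55·t and require 53 + 55·t ≡ 16 (mod 19), i.e. 55·t ≡ 16 − 53 ≡ 1 (mod 19). Since 55^(−1) ≡ 9 (mod 19) (55 ≡ 17 (mod 19)), t ≡ 9·1 ≡ 9 (mod 19). So x ≡ 53 + 55·9 = 548 (mod 1045).
  Combine with x ≡ 2 (mod 8): write x = 548 + 1045·t and require 548 + 1045·t ≡ 2 (mod 8), i.e. 1045·t ≡ 2 − 548 ≡ 6 (mod 8). Since 1045^(−1) ≡ 5 (mod 8) (1045 ≡ 5 (mod 8)), t ≡ 5·6 ≡ 6 (mod 8). So x ≡ 548 + 1045·6 = 6818 (mod 8360).
Unique solution in [0, 8360): x = 6818.

Final answer: x ≡ 6818 (mod 8360); the representative in [0, 8360) is 6818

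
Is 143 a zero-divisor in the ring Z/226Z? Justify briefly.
gcd(143, 226) = 1, so 143 is a unit in Z/226Z (it has a multiplicative inverse). A unit cannot be a zero-divisor: if 143·b ≡ 0 then multiplying both sides by 143^(−1) gives b ≡ 0. So 143 is not a zero-divisor.

Final answer: NO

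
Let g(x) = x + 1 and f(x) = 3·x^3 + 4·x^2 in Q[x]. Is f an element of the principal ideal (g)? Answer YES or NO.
NO

In Q[x] the ideal (g) consists of all multiples of g, so f ∈ (g) iff g | f, i.e. iff the remainder of f on division by g is 0. Divide f by g (g is monic, so eliminate the leading term of the running remainder at each step):
  leading term 3·x^3: subtract (3·x^2)·g(x) = 3·x^3 + 3·x^2, leaving x^2
  leading term x^2: subtract (x)·g(x) = x^2 + x, leaving -x
  leading term -x: subtract (-1)·g(x) = -x - 1, leaving 1
The remainder r(x) = 1 ≠ 0 (and deg r < deg g), so g ∤ f, i.e. f ∉ (g).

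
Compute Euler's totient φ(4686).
φ is multiplicative, with φ(p^e) = p^e − p^(e−1). Factorise 4686 = 2 · 3 · 11 · 71. Then
  φ(4686) = (2 − 1) · (3 − 1) · (11 − 1) · (71 − 1) = 1 · 2 · 10 · 70 = 1400.

Final answer: φ(4686) = 1400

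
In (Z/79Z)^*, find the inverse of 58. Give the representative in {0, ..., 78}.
Apply the extended Euclidean algorithm to (79, 58), tracking rows (r, s, t) with s·79 + t·58 = r. Each division r_prev = q·r_cur + r_new produces the new row as (previous row) − q·(current row):
  row A: (79, 1, 0)   [1·79 + 0·58 = 79]
  row B: (58, 0, 1)   [0·79 + 1·58 = 58]
  79 = 1·58 + 21   → row C = row A − 1·row B = (21, 1, −1)   [check: 1·79 − 1·58 = 21]
  58 = 2·21 + 16   → row D = row B − 2·row C = (16, −2, 3)   [check: −2·79 + 3·58 = 16]
  21 = 1·16 + 5   → row E = row C − 1·row D = (5, 3, −4)   [check: 3·79 − 4·58 = 5]
  16 = 3·5 + 1   → row F = row D − 3·row E = (1, −11, 15)   [check: −11·79 + 15·58 = 1]
  5 = 5·1 + 0   → remainder 0, stop. gcd = 1 (last nonzero row F).
The gcd is 1, so 58 is invertible mod 79. The last nonzero row gives −11·79 + 15·58 = 1, so t = 15. So 58^(−1) ≡ 15 (mod 79). Verify: 58 · 15 = 870 ≡ 1 (mod 79). ✓

Final answer: 58^(−1) ≡ 15 (mod 79)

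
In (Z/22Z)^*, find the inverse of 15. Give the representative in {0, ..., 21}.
Apply the extended Euclidean algorithm to (22, 15), tracking rows (r, s, t) with s·22 + t·15 = r. Each division r_prev = q·r_cur + r_new produces the new row as (previous row) − q·(current row):
  row A: (22, 1, 0)   [1·22 + 0·15 = 22]
  row B: (15, 0, 1)   [0·22 + 1·15 = 15]
  22 = 1·15 + 7   → row C = row A − 1·row B = (7, 1, −1)   [check: 1·22 − 1·15 = 7]
  15 = 2·7 + 1   → row D = row B − 2·row C = (1, −2, 3)   [check: −2·22 + 3·15 = 1]
  7 = 7·1 + 0   → remainder 0, stop. gcd = 1 (last nonzero row D).
The gcd is 1, so 15 is invertible mod 22. The last nonzero row gives −2·22 + 3·15 = 1, so t = 3. So 15^(−1) ≡ 3 (mod 22). Verify: 15 · 3 = 45 ≡ 1 (mod 22). ✓

Final answer: 15^(−1) ≡ 3 (mod 22)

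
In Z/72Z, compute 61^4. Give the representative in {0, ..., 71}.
Use repeated squaring. Binary(4) = 100. Walk through the bits of the exponent 4 left-to-right: at each bit after the leading one, square the running value, then multiply by 61 if the bit is 1 (always reducing mod 72):
  bit 1 = 1 (leading): start with 61.
  bit 2 = 0: square 61^2 = 3721 ≡ 49 (mod 72).
  bit 3 = 0: square 49^2 = 2401 ≡ 25 (mod 72).
Final value: 61^4 ≡ 25 (mod 72).

Final answer: 25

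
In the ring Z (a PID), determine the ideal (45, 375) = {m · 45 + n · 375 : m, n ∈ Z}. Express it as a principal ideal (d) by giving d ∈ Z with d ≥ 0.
(45, 375) = (15); d = 15

In the PID Z, (a, b) is generated by gcd(a, b). Compute gcd(375, 45) with the extended Euclidean algorithm, tracking rows (r, s, t) with s·375 + t·45 = r:
  row A: (375, 1, 0)   [1·375 + 0·45 = 375]
  row B: (45, 0, 1)   [0·375 + 1·45 = 45]
  375 = 8·45 + 15   → row C = row A − 8·row B = (15, 1, −8)   [check: 1·375 − 8·45 = 15]
  45 = 3·15 + 0   → remainder 0, stop. gcd = 15 (last nonzero row C).
So gcd(45, 375) = 15, with Bézout identity 1·375 − 8·45 = 15. Containment (⊇): the Bézout identity exhibits 15 as an element of (45, 375), giving (15) ⊆ (45, 375). Containment (⊆): since 15 | 45 and 15 | 375 (45 = 15·3, 375 = 15·25), every Z-linear combination of 45 and 375 is divisible by 15, so (45, 375) ⊆ (15). Therefore (45, 375) = (15), d = 15.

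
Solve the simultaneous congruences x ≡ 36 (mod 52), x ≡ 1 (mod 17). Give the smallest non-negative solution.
x ≡ 868 (mod 884); the representative in [0, 884) is 868

The moduli 52, 17 are pairwise coprime, so by the CRT there is a unique solution mod 52·17 = 884.
Solve by successive substitution. Start with x ≡ 36 (mod 52).
  Combine with x ≡ 1 (mod 17): write x = 36 + 52·t and require 36 + 52·t ≡ 1 (mod 17), i.e. 52·t ≡ 1 − 36 ≡ 16 (mod 17). Since 52^(−1) ≡ 1 (mod 17) (52 ≡ 1 (mod 17)), t ≡ 1·16 ≡ 16 (mod 17). So x ≡ 36 + 52·16 = 868 (mod 884).
Unique solution in [0, 884): x = 868.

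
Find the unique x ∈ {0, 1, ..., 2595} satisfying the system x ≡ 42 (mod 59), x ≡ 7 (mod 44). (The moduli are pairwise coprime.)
The moduli 59, 44 are pairwise coprime, so by the CRT there is a unique solution mod 59·44 = 2596.
Solve by successive substitution. Start with x ≡ 42 (mod 59).
  Combine with x ≡ 7 (mod 44): write x = 42 + 59·t and require 42 + 59·t ≡ 7 (mod 44), i.e. 59·t ≡ 7 − 42 ≡ 9 (mod 44). Since 59^(−1) ≡ 3 (mod 44) (59 ≡ 15 (mod 44)), t ≡ 3·9 ≡ 27 (mod 44). So x ≡ 42 + 59·27 = 1635 (mod 2596).
Unique solution in [0, 2596): x = 1635.

Final answer: x ≡ 1635 (mod 2596); the representative in [0, 2596) is 1635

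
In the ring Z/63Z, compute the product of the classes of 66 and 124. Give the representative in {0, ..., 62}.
Reduce the factors first: 66 ≡ 3, 124 ≡ 61 (mod 63), so 66 · 124 ≡ 3 · 61 (mod 63). 3 · 61 = 183. Dividing by 63: 183 = 2·63 + 57. So (66 · 124) mod 63 = 57.

Final answer: 57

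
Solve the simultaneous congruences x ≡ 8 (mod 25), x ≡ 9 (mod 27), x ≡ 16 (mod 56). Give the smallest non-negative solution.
x ≡ 17208 (mod 37800); the representative in [0, 37800) is 17208

The moduli 25, 27, 56 are pairwise coprime, so by the CRT there is a unique solution mod 25·27·56 = 37800.
Solve by successive substitution. Start with x ≡ 8 (mod 25).
  Combine with x ≡ 9 (mod 27): write x = 8 + 25·t and require 8 + 25·t ≡ 9 (mod 27), i.e. 25·t ≡ 9 − 8 ≡ 1 (mod 27). Since 25^(−1) ≡ 13 (mod 27), t ≡ 13·1 ≡ 13 (mod 27). So x ≡ 8 + 25·13 = 333 (mod 675).
  Combine with x ≡ 16 (mod 56): write x = 333 + 675·t and require 333 + 675·t ≡ 16 (mod 56), i.e. 675·t ≡ 16 − 333 ≡ 19 (mod 56). Since 675^(−1) ≡ 19 (mod 56) (675 ≡ 3 (mod 56)), t ≡ 19·19 ≡ 25 (mod 56). So x ≡ 333 + 675·25 = 17208 (mod 37800).
Unique solution in [0, 37800): x = 17208.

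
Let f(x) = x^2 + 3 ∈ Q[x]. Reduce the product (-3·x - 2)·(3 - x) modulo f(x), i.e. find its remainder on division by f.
a · b ≡ -7·x - 15 (mod f(x))

First multiply in Q[x] without reducing: a · b = 3·x^2 - 7·x - 6. Now divide by f(x) = x^2 + 3, eliminating the leading term at each step:
  leading term 3·x^2: subtract (3)·f(x) = 3·x^2 + 9, leaving -7·x - 15
The degree is now < 2, so this is the remainder. Hence a · b ≡ -7·x - 15 in Q[x]/(f).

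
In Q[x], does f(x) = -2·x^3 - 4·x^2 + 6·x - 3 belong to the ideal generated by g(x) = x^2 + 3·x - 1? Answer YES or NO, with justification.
NO

In Q[x] the ideal (g) consists of all multiples of g, so f ∈ (g) iff g | f, i.e. iff the remainder of f on division by g is 0. Divide f by g (g is monic, so eliminate the leading term of the running remainder at each step):
  leading term -2·x^3: subtract (-2·x)·g(x) = -2·x^3 - 6·x^2 + 2·x, leaving 2·x^2 + 4·x - 3
  leading term 2·x^2: subtract (2)·g(x) = 2·x^2 + 6·x - 2, leaving -2·x - 1
The remainder r(x) = -2·x - 1 ≠ 0 (and deg r < deg g), so g ∤ f, i.e. f ∉ (g).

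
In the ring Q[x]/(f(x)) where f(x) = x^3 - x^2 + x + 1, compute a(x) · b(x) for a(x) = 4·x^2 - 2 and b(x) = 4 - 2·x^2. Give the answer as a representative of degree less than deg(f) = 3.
First multiply in Q[x] without reducing: a · b = -8·x^4 + 20·x^2 - 8. Now divide by f(x) = x^3 - x^2 + x + 1, eliminating the leading term at each step:
  leading term -8·x^4: subtract (-8·x)·f(x) = -8·x^4 + 8·x^3 - 8·x^2 - 8·x, leaving -8·x^3 + 28·x^2 + 8·x - 8
  leading term -8·x^3: subtract (-8)·f(x) = -8·x^3 + 8·x^2 - 8·x - 8, leaving 20·x^2 + 16·x
The degree is now < 3, so this is the remainder. Hence a · b ≡ 20·x^2 + 16·x in Q[x]/(f).

Final answer: a · b ≡ 20·x^2 + 16·x (mod f(x))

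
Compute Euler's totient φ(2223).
φ is multiplicative, with φ(p^e) = p^e − p^(e−1). Factorise 2223 = 3^2 · 13 · 19. Then
  φ(2223) = (3^2 − 3^1) · (13 − 1) · (19 − 1) = 6 · 12 · 18 = 1296.

Final answer: φ(2223) = 1296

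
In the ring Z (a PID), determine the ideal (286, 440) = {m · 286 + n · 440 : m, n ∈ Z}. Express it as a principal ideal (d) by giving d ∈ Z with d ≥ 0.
(286, 440) = (22); d = 22

In the PID Z, (a, b) is generated by gcd(a, b). Compute gcd(440, 286) with the extended Euclidean algorithm, tracking rows (r, s, t) with s·440 + t·286 = r:
  row A: (440, 1, 0)   [1·440 + 0·286 = 440]
  row B: (286, 0, 1)   [0·440 + 1·286 = 286]
  440 = 1·286 + 154   → row C = row A − 1·row B = (154, 1, −1)   [check: 1·440 − 1·286 = 154]
  286 = 1·154 + 132   → row D = row B − 1·row C = (132, −1, 2)   [check: −1·440 + 2·286 = 132]
  154 = 1·132 + 22   → row E = row C − 1·row D = (22, 2, −3)   [check: 2·440 − 3·286 = 22]
  132 = 6·22 + 0   → remainder 0, stop. gcd = 22 (last nonzero row E).
So gcd(286, 440) = 22, with Bézout identity 2·440 − 3·286 = 22. Containment (⊇): the Bézout identity exhibits 22 as an element of (286, 440), giving (22) ⊆ (286, 440). Containment (⊆): since 22 | 286 and 22 | 440 (286 = 22·13, 440 = 22·20), every Z-linear combination of 286 and 440 is divisible by 22, so (286, 440) ⊆ (22). Therefore (286, 440) = (22), d = 22.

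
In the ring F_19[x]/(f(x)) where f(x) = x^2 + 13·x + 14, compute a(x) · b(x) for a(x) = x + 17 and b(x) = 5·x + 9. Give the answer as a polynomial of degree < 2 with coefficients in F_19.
a · b ≡ 10·x + 7 (mod f(x))

Multiply as integer polynomials: a · b = 5·x^2 + 94·x + 153. Reducing coefficients mod 19: a · b ≡ 5·x^2 + 18·x + 1. Now divide by f(x) = x^2 + 13·x + 14 in F_19[x], eliminating the leading term at each step:
  leading term 5·x^2: subtract (5)·f(x) = 5·x^2 + 8·x + 13, leaving 10·x + 7 (coefficients mod 19)
The degree is now < 2, so this is the remainder. Hence a · b ≡ 10·x + 7 in F_19[x]/(f).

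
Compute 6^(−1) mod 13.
Apply the extended Euclidean algorithm to (13, 6), tracking rows (r, s, t) with s·13 + t·6 = r. Each division r_prev = q·r_cur + r_new produces the new row as (previous row) − q·(current row):
  row A: (13, 1, 0)   [1·13 + 0·6 = 13]
  row B: (6, 0, 1)   [0·13 + 1·6 = 6]
  13 = 2·6 + 1   → row C = row A − 2·row B = (1, 1, −2)   [check: 1·13 − 2·6 = 1]
  6 = 6·1 + 0   → remainder 0, stop. gcd = 1 (last nonzero row C).
The gcd is 1, so 6 is invertible mod 13. The last nonzero row gives 1·13 − 2·6 = 1, so t = −2. So 6^(−1) ≡ −2 ≡ 11 (mod 13). Verify: 6 · 11 = 66 ≡ 1 (mod 13). ✓

Final answer: 6^(−1) ≡ 11 (mod 13)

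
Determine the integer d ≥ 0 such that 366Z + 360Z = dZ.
In the PID Z, (a, b) is generated by gcd(a, b). Compute gcd(366, 360) with the extended Euclidean algorithm, tracking rows (r, s, t) with s·366 + t·360 = r:
  row A: (366, 1, 0)   [1·366 + 0·360 = 366]
  row B: (360, 0, 1)   [0·366 + 1·360 = 360]
  366 = 1·360 + 6   → row C = row A − 1·row B = (6, 1, −1)   [check: 1·366 − 1·360 = 6]
  360 = 60·6 + 0   → remainder 0, stop. gcd = 6 (last nonzero row C).
So gcd(366, 360) = 6, with Bézout identity 1·366 − 1·360 = 6. Containment (⊇): the Bézout identity exhibits 6 as an element of (366, 360), giving (6) ⊆ (366, 360). Containment (⊆): since 6 | 366 and 6 | 360 (366 = 6·61, 360 = 6·60), every Z-linear combination of 366 and 360 is divisible by 6, so (366, 360) ⊆ (6). Therefore (366, 360) = (6), d = 6.

Final answer: (366, 360) = (6); d = 6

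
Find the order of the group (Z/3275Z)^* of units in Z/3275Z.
(Z/3275Z)^* consists of the classes a with gcd(a, 3275) = 1, so its order is φ(3275). φ is multiplicative, with φ(p^e) = p^e − p^(e−1). Factorise 3275 = 5^2 · 131. Then
  φ(3275) = (5^2 − 5^1) · (131 − 1) = 20 · 130 = 2600.
Thus |(Z/3275Z)^*| = 2600.

Final answer: |(Z/3275Z)^*| = 2600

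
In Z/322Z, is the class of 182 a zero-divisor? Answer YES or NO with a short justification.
YES

gcd(182, 322) = 14 > 1, so 182 is not a unit in Z/322Z. In Z/nZ every nonzero non-unit is a zero-divisor: explicitly, take b = 322/gcd = 23 ≠ 0 (mod 322); then 182·23 = 4186 = 13·322, i.e. 182·23 ≡ 0 (mod 322). So 182 is a zero-divisor.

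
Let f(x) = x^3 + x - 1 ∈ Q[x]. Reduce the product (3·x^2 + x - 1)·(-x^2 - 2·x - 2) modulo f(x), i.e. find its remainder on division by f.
a · b ≡ -4·x^2 + 4·x - 5 (mod f(x))

First multiply in Q[x] without reducing: a · b = -3·x^4 - 7·x^3 - 7·x^2 + 2. Now divide by f(x) = x^3 + x - 1, eliminating the leading term at each step:
  leading term -3·x^4: subtract (-3·x)·f(x) = -3·x^4 - 3·x^2 + 3·x, leaving -7·x^3 - 4·x^2 - 3·x + 2
  leading term -7·x^3: subtract (-7)·f(x) = -7·x^3 - 7·x + 7, leaving -4·x^2 + 4·x - 5
The degree is now < 3, so this is the remainder. Hence a · b ≡ -4·x^2 + 4·x - 5 in Q[x]/(f).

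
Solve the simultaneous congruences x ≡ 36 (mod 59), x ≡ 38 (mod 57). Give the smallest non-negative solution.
The moduli 59, 57 are pairwise coprime, so by the CRT there is a unique solution mod 59·57 = 3363.
Solve by successive substitution. Start with x ≡ 36 (mod 59).
  Combine with x ≡ 38 (mod 57): write x = 36 + 59·t and require 36 + 59·t ≡ 38 (mod 57), i.e. 59·t ≡ 38 − 36 ≡ 2 (mod 57). Since 59^(−1) ≡ 29 (mod 57) (59 ≡ 2 (mod 57)), t ≡ 29·2 ≡ 1 (mod 57). So x ≡ 36 + 59·1 = 95 (mod 3363).
Unique solution in [0, 3363): x = 95.

Final answer: x ≡ 95 (mod 3363); the representative in [0, 3363) is 95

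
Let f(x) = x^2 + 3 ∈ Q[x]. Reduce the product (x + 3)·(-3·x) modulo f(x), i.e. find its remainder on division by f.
First multiply in Q[x] without reducing: a · b = -3·x^2 - 9·x. Now divide by f(x) = x^2 + 3, eliminating the leading term at each step:
  leading term -3·x^2: subtract (-3)·f(x) = -3·x^2 - 9, leaving 9 - 9·x
The degree is now < 2, so this is the remainder. Hence a · b ≡ 9 - 9·x in Q[x]/(f).

Final answer: a · b ≡ 9 - 9·x (mod f(x))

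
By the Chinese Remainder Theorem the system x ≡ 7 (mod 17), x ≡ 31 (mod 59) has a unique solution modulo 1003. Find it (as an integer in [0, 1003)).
x ≡ 857 (mod 1003); the representative in [0, 1003) is 857

The moduli 17, 59 are pairwise coprime, so by the CRT there is a unique solution mod 17·59 = 1003.
Solve by successive substitution. Start with x ≡ 7 (mod 17).
  Combine with x ≡ 31 (mod 59): write x = 7 + 17·t and require 7 + 17·t ≡ 31 (mod 59), i.e. 17·t ≡ 31 − 7 ≡ 24 (mod 59). Since 17^(−1) ≡ 7 (mod 59), t ≡ 7·24 ≡ 50 (mod 59). So x ≡ 7 + 17·50 = 857 (mod 1003).
Unique solution in [0, 1003): x = 857.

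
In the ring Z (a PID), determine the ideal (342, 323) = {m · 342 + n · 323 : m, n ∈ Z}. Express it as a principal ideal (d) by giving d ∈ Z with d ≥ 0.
In the PID Z, (a, b) is generated by gcd(a, b). Compute gcd(342, 323) with the extended Euclidean algorithm, tracking rows (r, s, t) with s·342 + t·323 = r:
  row A: (342, 1, 0)   [1·342 + 0·323 = 342]
  row B: (323, 0, 1)   [0·342 + 1·323 = 323]
  342 = 1·323 + 19   → row C = row A − 1·row B = (19, 1, −1)   [check: 1·342 − 1·323 = 19]
  323 = 17·19 + 0   → remainder 0, stop. gcd = 19 (last nonzero row C).
So gcd(342, 323) = 19, with Bézout identity 1·342 − 1·323 = 19. Containment (⊇): the Bézout identity exhibits 19 as an element of (342, 323), giving (19) ⊆ (342, 323). Containment (⊆): since 19 | 342 and 19 | 323 (342 = 19·18, 323 = 19·17), every Z-linear combination of 342 and 323 is divisible by 19, so (342, 323) ⊆ (19). Therefore (342, 323) = (19), d = 19.

Final answer: (342, 323) = (19); d = 19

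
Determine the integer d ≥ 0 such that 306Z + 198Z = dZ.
In the PID Z, (a, b) is generated by gcd(a, b). Compute gcd(306, 198) with the extended Euclidean algorithm, tracking rows (r, s, t) with s·306 + t·198 = r:
  row A: (306, 1, 0)   [1·306 + 0·198 = 306]
  row B: (198, 0, 1)   [0·306 + 1·198 = 198]
  306 = 1·198 + 108   → row C = row A − 1·row B = (108, 1, −1)   [check: 1·306 − 1·198 = 108]
  198 = 1·108 + 90   → row D = row B − 1·row C = (90, −1, 2)   [check: −1·306 + 2·198 = 90]
  108 = 1·90 + 18   → row E = row C − 1·row D = (18, 2, −3)   [check: 2·306 − 3·198 = 18]
  90 = 5·18 + 0   → remainder 0, stop. gcd = 18 (last nonzero row E).
So gcd(306, 198) = 18, with Bézout identity 2·306 − 3·198 = 18. Containment (⊇): the Bézout identity exhibits 18 as an element of (306, 198), giving (18) ⊆ (306, 198). Containment (⊆): since 18 | 306 and 18 | 198 (306 = 18·17, 198 = 18·11), every Z-linear combination of 306 and 198 is divisible by 18, so (306, 198) ⊆ (18). Therefore (306, 198) = (18), d = 18.

Final answer: (306, 198) = (18); d = 18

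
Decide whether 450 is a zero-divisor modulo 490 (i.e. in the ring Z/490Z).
YES

gcd(450, 490) = 10 > 1, so 450 is not a unit in Z/490Z. In Z/nZ every nonzero non-unit is a zero-divisor: explicitly, take b = 490/gcd = 49 ≠ 0 (mod 490); then 450·49 = 22050 = 45·490, i.e. 450·49 ≡ 0 (mod 490). So 450 is a zero-divisor.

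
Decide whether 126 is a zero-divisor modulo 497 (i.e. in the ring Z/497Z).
gcd(126, 497) = 7 > 1, so 126 is not a unit in Z/497Z. In Z/nZ every nonzero non-unit is a zero-divisor: explicitly, take b = 497/gcd = 71 ≠ 0 (mod 497); then 126·71 = 8946 = 18·497, i.e. 126·71 ≡ 0 (mod 497). So 126 is a zero-divisor.

Final answer: YES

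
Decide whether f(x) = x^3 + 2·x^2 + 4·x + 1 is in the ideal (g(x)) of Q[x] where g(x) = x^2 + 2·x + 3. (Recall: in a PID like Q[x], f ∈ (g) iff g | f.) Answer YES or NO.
In Q[x] the ideal (g) consists of all multiples of g, so f ∈ (g) iff g | f, i.e. iff the remainder of f on division by g is 0. Divide f by g (g is monic, so eliminate the leading term of the running remainder at each step):
  leading term x^3: subtract (x)·g(x) = x^3 + 2·x^2 + 3·x, leaving x + 1
The remainder r(x) = x + 1 ≠ 0 (and deg r < deg g), so g ∤ f, i.e. f ∉ (g).

Final answer: NO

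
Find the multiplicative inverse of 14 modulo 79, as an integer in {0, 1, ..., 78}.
14^(−1) ≡ 17 (mod 79)

Apply the extended Euclidean algorithm to (79, 14), tracking rows (r, s, t) with s·79 + t·14 = r. Each division r_prev = q·r_cur + r_new produces the new row as (previous row) − q·(current row):
  row A: (79, 1, 0)   [1·79 + 0·14 = 79]
  row B: (14, 0, 1)   [0·79 + 1·14 = 14]
  79 = 5·14 + 9   → row C = row A − 5·row B = (9, 1, −5)   [check: 1·79 − 5·14 = 9]
  14 = 1·9 + 5   → row D = row B − 1·row C = (5, −1, 6)   [check: −1·79 + 6·14 = 5]
  9 = 1·5 + 4   → row E = row C − 1·row D = (4, 2, −11)   [check: 2·79 − 11·14 = 4]
  5 = 1·4 + 1   → row F = row D − 1·row E = (1, −3, 17)   [check: −3·79 + 17·14 = 1]
  4 = 4·1 + 0   → remainder 0, stop. gcd = 1 (last nonzero row F).
The gcd is 1, so 14 is invertible mod 79. The last nonzero row gives −3·79 + 17·14 = 1, so t = 17. So 14^(−1) ≡ 17 (mod 79). Verify: 14 · 17 = 238 ≡ 1 (mod 79). ✓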